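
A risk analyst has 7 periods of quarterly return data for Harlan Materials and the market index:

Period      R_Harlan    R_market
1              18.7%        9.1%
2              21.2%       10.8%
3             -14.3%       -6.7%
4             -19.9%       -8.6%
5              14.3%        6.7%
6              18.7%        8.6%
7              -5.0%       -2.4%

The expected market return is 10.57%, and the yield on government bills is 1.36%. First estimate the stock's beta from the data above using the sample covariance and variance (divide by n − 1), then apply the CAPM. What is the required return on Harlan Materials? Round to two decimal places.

Mean R_i = (18.7 + 21.2 − 14.3 − 19.9 + 14.3 + 18.7 − 5.0) / 7 = 4.8143%
Mean R_m = (9.1 + 10.8 − 6.7 − 8.6 + 6.7 + 8.6 − 2.4) / 7 = 2.5000%
Σ(R_i − R̄_i)(R_m − R̄_m) = 850.4600  ⇒  Cov = 850.4600 / 6 = 141.7433
Σ(R_m − R̄_m)² = 399.1600  ⇒  Var(R_m) = 399.1600 / 6 = 66.5267
β = Cov / Var(R_m) = 141.7433 / 66.5267 = 2.1306
MRP = 10.57% − 1.36% = 9.21%
E(R) = R_f + β × MRP = 1.36% + 2.1306 × 9.21% = 20.98%

20.98%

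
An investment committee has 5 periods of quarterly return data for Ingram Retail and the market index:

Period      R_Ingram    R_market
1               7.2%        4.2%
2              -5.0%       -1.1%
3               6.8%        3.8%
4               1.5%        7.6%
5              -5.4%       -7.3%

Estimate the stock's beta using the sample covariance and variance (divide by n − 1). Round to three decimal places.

Mean R_i = (7.2 − 5.0 + 6.8 + 1.5 − 5.4) / 5 = 1.0200%
Mean R_m = (4.2 − 1.1 + 3.8 + 7.6 − 7.3) / 5 = 1.4400%
Σ(R_i − R̄_i)(R_m − R̄_m) = 105.0560  ⇒  Cov = 105.0560 / 4 = 26.2640
Σ(R_m − R̄_m)² = 133.9720  ⇒  Var(R_m) = 133.9720 / 4 = 33.4930
β = Cov / Var(R_m) = 26.2640 / 33.4930 = 0.7842

0.784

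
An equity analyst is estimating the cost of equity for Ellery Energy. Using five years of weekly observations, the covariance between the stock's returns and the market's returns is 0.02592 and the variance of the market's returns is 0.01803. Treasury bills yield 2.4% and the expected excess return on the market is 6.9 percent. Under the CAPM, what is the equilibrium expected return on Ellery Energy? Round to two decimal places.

β = Cov(R_i, R_m) / Var(R_m) = 0.02592 / 0.01803 = 1.4376
E(R) = R_f + β × MRP = 2.4% + 1.4376 × 6.9% = 12.32%

12.32%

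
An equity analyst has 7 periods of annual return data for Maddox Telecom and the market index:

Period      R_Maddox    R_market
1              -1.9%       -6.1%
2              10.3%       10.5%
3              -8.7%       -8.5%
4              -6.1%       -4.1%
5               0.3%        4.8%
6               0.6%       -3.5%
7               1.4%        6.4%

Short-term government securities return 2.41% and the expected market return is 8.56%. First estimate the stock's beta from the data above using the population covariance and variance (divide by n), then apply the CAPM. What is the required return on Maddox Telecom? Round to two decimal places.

Mean R_i = (-1.9 + 10.3 − 8.7 − 6.1 + 0.3 + 0.6 + 1.4) / 7 = -0.5857%
Mean R_m = (-6.1 + 10.5 − 8.5 − 4.1 + 4.8 − 3.5 + 6.4) / 7 = -0.0714%
Σ(R_i − R̄_i)(R_m − R̄_m) = 226.7071  ⇒  Cov = 226.7071 / 7 = 32.3867
Σ(R_m − R̄_m)² = 312.7343  ⇒  Var(R_m) = 312.7343 / 7 = 44.6763
β = Cov / Var(R_m) = 32.3867 / 44.6763 = 0.7249
MRP = 8.56% − 2.41% = 6.15%
E(R) = R_f + β × MRP = 2.41% + 0.7249 × 6.15% = 6.87%

6.87%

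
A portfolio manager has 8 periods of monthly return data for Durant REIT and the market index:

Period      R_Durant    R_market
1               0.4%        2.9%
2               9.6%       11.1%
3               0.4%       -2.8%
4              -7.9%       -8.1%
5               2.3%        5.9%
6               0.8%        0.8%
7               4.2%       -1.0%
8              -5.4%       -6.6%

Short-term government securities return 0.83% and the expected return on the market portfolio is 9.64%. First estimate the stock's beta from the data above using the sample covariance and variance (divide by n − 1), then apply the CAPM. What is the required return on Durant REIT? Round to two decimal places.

7.49%

Mean R_i = (0.4 + 9.6 + 0.4 − 7.9 + 2.3 + 0.8 + 4.2 − 5.4) / 8 = 0.5500%
Mean R_m = (2.9 + 11.1 − 2.8 − 8.1 + 5.9 + 0.8 − 1.0 − 6.6) / 8 = 0.2750%
Σ(R_i − R̄_i)(R_m − R̄_m) = 215.0300  ⇒  Cov = 215.0300 / 7 = 30.7186
Σ(R_m − R̄_m)² = 284.4750  ⇒  Var(R_m) = 284.4750 / 7 = 40.6393
β = Cov / Var(R_m) = 30.7186 / 40.6393 = 0.7559
MRP = 9.64% − 0.83% = 8.81%
E(R) = R_f + β × MRP = 0.83% + 0.7559 × 8.81% = 7.49%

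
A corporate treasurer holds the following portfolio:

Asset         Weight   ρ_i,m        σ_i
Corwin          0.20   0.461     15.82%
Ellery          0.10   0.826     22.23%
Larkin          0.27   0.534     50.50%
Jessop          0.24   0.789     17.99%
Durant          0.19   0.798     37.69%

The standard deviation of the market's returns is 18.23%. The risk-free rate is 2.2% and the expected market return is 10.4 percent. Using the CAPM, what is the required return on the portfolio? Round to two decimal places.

β_Corwin = 0.461 × 15.82% / 18.23% = 0.4001
β_Ellery = 0.826 × 22.23% / 18.23% = 1.0072
β_Larkin = 0.534 × 50.50% / 18.23% = 1.4793
β_Jessop = 0.789 × 17.99% / 18.23% = 0.7786
β_Durant = 0.798 × 37.69% / 18.23% = 1.6498
β_P = Σ w_i β_i = 0.20×0.4001 + 0.10×1.0072 + 0.27×1.4793 + 0.24×0.7786 + 0.19×1.6498 = 1.0805
MRP = 10.4% − 2.2% = 8.20%
E(R_P) = R_f + β_P × MRP = 2.2% + 1.0805 × 8.2% = 11.06%

11.06%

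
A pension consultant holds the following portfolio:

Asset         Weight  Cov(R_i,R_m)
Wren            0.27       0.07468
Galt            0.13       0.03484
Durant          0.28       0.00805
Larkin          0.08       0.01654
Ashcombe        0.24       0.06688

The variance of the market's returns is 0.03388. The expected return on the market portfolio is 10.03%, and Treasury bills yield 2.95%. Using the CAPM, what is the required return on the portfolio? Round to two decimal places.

β_Wren = 0.07468 / 0.03388 = 2.2043
β_Galt = 0.03484 / 0.03388 = 1.0283
β_Durant = 0.00805 / 0.03388 = 0.2376
β_Larkin = 0.01654 / 0.03388 = 0.4882
β_Ashcombe = 0.06688 / 0.03388 = 1.9740
β_P = Σ w_i β_i = 0.27×2.2043 + 0.13×1.0283 + 0.28×0.2376 + 0.08×0.4882 + 0.24×1.9740 = 1.3082
MRP = 10.03% − 2.95% = 7.08%
E(R_P) = R_f + β_P × MRP = 2.95% + 1.3082 × 7.08% = 12.21%

12.21%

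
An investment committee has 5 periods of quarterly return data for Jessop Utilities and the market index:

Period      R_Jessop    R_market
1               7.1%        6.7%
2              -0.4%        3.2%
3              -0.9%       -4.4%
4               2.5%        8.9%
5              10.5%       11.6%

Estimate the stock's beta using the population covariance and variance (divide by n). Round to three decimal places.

Mean R_i = (7.1 − 0.4 − 0.9 + 2.5 + 10.5) / 5 = 3.7600%
Mean R_m = (6.7 + 3.2 − 4.4 + 8.9 + 11.6) / 5 = 5.2000%
Σ(R_i − R̄_i)(R_m − R̄_m) = 96.5400  ⇒  Cov = 96.5400 / 5 = 19.3080
Σ(R_m − R̄_m)² = 153.0600  ⇒  Var(R_m) = 153.0600 / 5 = 30.6120
β = Cov / Var(R_m) = 19.3080 / 30.6120 = 0.6307

0.631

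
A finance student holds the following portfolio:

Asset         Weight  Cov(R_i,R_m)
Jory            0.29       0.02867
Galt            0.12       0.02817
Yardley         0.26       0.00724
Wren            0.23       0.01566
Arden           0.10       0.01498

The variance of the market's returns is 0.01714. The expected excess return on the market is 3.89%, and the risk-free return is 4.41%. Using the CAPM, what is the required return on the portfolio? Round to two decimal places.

8.65%

β_Jory = 0.02867 / 0.01714 = 1.6727
β_Galt = 0.02817 / 0.01714 = 1.6435
β_Yardley = 0.00724 / 0.01714 = 0.4224
β_Wren = 0.01566 / 0.01714 = 0.9137
β_Arden = 0.01498 / 0.01714 = 0.8740
β_P = Σ w_i β_i = 0.29×1.6727 + 0.12×1.6435 + 0.26×0.4224 + 0.23×0.9137 + 0.10×0.8740 = 1.0897
E(R_P) = R_f + β_P × MRP = 4.41% + 1.0897 × 3.89% = 8.65%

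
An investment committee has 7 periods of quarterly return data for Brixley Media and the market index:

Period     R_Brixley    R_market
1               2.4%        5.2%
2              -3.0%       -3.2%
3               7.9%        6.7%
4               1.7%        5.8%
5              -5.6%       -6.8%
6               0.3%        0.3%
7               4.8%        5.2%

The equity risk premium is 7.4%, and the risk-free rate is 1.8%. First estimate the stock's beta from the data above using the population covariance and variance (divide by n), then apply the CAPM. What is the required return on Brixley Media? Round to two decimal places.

Mean R_i = (2.4 − 3.0 + 7.9 + 1.7 − 5.6 + 0.3 + 4.8) / 7 = 1.2143%
Mean R_m = (5.2 − 3.2 + 6.7 + 5.8 − 6.8 + 0.3 + 5.2) / 7 = 1.8857%
Σ(R_i − R̄_i)(R_m − R̄_m) = 131.9714  ⇒  Cov = 131.9714 / 7 = 18.8531
Σ(R_m − R̄_m)² = 164.2886  ⇒  Var(R_m) = 164.2886 / 7 = 23.4698
β = Cov / Var(R_m) = 18.8531 / 23.4698 = 0.8033
E(R) = R_f + β × MRP = 1.8% + 0.8033 × 7.4% = 7.74%

7.74%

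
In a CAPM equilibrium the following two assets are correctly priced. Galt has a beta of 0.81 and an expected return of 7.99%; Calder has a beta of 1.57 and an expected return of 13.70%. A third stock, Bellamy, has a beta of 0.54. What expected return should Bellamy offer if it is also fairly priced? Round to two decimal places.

MRP (SML slope) = (13.70% − 7.99%) / (1.57 − 0.81) = 5.71% / 0.76 = 7.5132%
R_f (intercept) = 7.99% − 0.81 × 7.5132% = 1.9043%
E(R_Bellamy) = R_f + β × MRP = 1.9043% + 0.54 × 7.5132% = 5.96%

5.96%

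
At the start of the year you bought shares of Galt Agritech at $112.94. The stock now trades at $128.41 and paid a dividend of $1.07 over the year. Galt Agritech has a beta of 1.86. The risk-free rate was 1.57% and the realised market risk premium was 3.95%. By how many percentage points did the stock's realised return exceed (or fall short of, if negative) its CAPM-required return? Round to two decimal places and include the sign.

Realised HPR = (P1 + D1 − P0) / P0 = (128.41 + 1.07 − 112.94) / 112.94 = 16.54 / 112.94 = 14.6449%
CAPM required = R_f + β·MRP = 1.57% + 1.86 × 3.95% = 8.9170%
α = realised − required = 14.6449% − 8.9170% = +5.73%

+5.73%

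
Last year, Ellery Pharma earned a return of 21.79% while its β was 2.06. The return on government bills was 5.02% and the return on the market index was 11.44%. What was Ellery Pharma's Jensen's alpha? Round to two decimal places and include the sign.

+3.54%

Market excess return = 11.44% − 5.02% = 6.42%
CAPM benchmark = R_f + β(R_m − R_f) = 5.02% + 2.06 × 6.42% = 18.2452%
α = actual − benchmark = 21.79% − 18.2452% = +3.54%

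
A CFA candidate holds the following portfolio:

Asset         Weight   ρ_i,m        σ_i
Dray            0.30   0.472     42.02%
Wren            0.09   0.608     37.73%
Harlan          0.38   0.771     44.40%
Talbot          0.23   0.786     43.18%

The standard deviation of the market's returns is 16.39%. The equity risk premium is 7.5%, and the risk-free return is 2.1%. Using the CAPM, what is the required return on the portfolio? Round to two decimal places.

β_Dray = 0.472 × 42.02% / 16.39% = 1.2101
β_Wren = 0.608 × 37.73% / 16.39% = 1.3996
β_Harlan = 0.771 × 44.40% / 16.39% = 2.0886
β_Talbot = 0.786 × 43.18% / 16.39% = 2.0707
β_P = Σ w_i β_i = 0.30×1.2101 + 0.09×1.3996 + 0.38×2.0886 + 0.23×2.0707 = 1.7589
E(R_P) = R_f + β_P × MRP = 2.1% + 1.7589 × 7.5% = 15.29%

15.29%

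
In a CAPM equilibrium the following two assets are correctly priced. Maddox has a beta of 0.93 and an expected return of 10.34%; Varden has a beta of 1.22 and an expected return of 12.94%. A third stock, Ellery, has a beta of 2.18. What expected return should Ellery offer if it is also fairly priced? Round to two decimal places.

21.55%

MRP (SML slope) = (12.94% − 10.34%) / (1.22 − 0.93) = 2.60% / 0.29 = 8.9655%
R_f (intercept) = 10.34% − 0.93 × 8.9655% = 2.0021%
E(R_Ellery) = R_f + β × MRP = 2.0021% + 2.18 × 8.9655% = 21.55%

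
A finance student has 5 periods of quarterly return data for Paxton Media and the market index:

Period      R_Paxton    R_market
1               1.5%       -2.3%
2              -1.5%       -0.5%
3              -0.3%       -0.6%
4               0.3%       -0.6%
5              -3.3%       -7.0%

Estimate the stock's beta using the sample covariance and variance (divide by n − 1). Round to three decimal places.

Mean R_i = (1.5 − 1.5 − 0.3 + 0.3 − 3.3) / 5 = -0.6600%
Mean R_m = (-2.3 − 0.5 − 0.6 − 0.6 − 7.0) / 5 = -2.2000%
Σ(R_i − R̄_i)(R_m − R̄_m) = 13.1400  ⇒  Cov = 13.1400 / 4 = 3.2850
Σ(R_m − R̄_m)² = 31.0600  ⇒  Var(R_m) = 31.0600 / 4 = 7.7650
β = Cov / Var(R_m) = 3.2850 / 7.7650 = 0.4231

0.423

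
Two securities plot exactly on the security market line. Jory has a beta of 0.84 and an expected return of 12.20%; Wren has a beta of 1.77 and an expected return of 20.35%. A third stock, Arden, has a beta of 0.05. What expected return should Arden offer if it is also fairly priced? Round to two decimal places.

MRP (SML slope) = (20.35% − 12.20%) / (1.77 − 0.84) = 8.15% / 0.93 = 8.7634%
R_f (intercept) = 12.20% − 0.84 × 8.7634% = 4.8387%
E(R_Arden) = R_f + β × MRP = 4.8387% + 0.05 × 8.7634% = 5.28%

5.28%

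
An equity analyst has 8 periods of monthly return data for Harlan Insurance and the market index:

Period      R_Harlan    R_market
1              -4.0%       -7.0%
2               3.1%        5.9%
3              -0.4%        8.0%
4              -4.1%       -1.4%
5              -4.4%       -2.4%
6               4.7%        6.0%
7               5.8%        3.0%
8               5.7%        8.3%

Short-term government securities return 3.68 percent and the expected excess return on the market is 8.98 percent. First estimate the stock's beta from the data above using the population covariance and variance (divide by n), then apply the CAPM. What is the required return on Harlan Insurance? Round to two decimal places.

Mean R_i = (-4.0 + 3.1 − 0.4 − 4.1 − 4.4 + 4.7 + 5.8 + 5.7) / 8 = 0.8000%
Mean R_m = (-7.0 + 5.9 + 8.0 − 1.4 − 2.4 + 6.0 + 3.0 + 8.3) / 8 = 2.5500%
Σ(R_i − R̄_i)(R_m − R̄_m) = 135.9800  ⇒  Cov = 135.9800 / 8 = 16.9975
Σ(R_m − R̄_m)² = 217.4000  ⇒  Var(R_m) = 217.4000 / 8 = 27.1750
β = Cov / Var(R_m) = 16.9975 / 27.1750 = 0.6255
E(R) = R_f + β × MRP = 3.68% + 0.6255 × 8.98% = 9.30%

9.30%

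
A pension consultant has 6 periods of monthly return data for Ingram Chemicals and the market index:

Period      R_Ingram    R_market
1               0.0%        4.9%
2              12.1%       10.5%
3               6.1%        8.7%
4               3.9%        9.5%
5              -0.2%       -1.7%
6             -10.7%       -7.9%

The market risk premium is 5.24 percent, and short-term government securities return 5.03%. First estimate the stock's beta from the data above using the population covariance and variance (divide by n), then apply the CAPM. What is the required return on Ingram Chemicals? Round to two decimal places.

10.03%

Mean R_i = (0.0 + 12.1 + 6.1 + 3.9 − 0.2 − 10.7) / 6 = 1.8667%
Mean R_m = (4.9 + 10.5 + 8.7 + 9.5 − 1.7 − 7.9) / 6 = 4.0000%
Σ(R_i − R̄_i)(R_m − R̄_m) = 257.2400  ⇒  Cov = 257.2400 / 6 = 42.8733
Σ(R_m − R̄_m)² = 269.5000  ⇒  Var(R_m) = 269.5000 / 6 = 44.9167
β = Cov / Var(R_m) = 42.8733 / 44.9167 = 0.9545
E(R) = R_f + β × MRP = 5.03% + 0.9545 × 5.24% = 10.03%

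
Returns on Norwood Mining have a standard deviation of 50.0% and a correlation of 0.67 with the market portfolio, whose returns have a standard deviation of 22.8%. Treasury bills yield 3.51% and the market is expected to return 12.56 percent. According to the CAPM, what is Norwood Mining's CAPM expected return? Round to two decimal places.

β = ρ × σ_i / σ_m = 0.67 × 50.0% / 22.8% = 1.4693
MRP = 12.56% − 3.51% = 9.05%
E(R) = 3.51% + 1.4693 × 9.05% = 16.81%

16.81%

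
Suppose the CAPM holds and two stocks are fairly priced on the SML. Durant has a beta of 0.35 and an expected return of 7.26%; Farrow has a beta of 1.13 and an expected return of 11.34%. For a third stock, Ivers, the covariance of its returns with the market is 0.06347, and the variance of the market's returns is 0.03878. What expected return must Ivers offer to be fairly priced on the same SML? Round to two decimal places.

MRP = (11.34% − 7.26%) / (1.13 − 0.35) = 5.2308%
R_f = 7.26% − 0.35 × 5.2308% = 5.4292%
β_Ivers = Cov / Var(R_m) = 0.06347 / 0.03878 = 1.6367
E(R_Ivers) = R_f + β × MRP = 5.4292% + 1.6367 × 5.2308% = 13.99%

13.99%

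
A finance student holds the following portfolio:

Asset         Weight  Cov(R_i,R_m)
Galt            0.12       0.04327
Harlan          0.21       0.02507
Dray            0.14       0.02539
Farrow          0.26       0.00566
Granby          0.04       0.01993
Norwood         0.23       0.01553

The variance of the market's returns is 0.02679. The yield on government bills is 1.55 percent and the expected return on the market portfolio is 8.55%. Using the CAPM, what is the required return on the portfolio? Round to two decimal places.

6.74%

β_Galt = 0.04327 / 0.02679 = 1.6152
β_Harlan = 0.02507 / 0.02679 = 0.9358
β_Dray = 0.02539 / 0.02679 = 0.9477
β_Farrow = 0.00566 / 0.02679 = 0.2113
β_Granby = 0.01993 / 0.02679 = 0.7439
β_Norwood = 0.01553 / 0.02679 = 0.5797
β_P = Σ w_i β_i = 0.12×1.6152 + 0.21×0.9358 + 0.14×0.9477 + 0.26×0.2113 + 0.04×0.7439 + 0.23×0.5797 = 0.7410
MRP = 8.55% − 1.55% = 7.00%
E(R_P) = R_f + β_P × MRP = 1.55% + 0.7410 × 7.00% = 6.74%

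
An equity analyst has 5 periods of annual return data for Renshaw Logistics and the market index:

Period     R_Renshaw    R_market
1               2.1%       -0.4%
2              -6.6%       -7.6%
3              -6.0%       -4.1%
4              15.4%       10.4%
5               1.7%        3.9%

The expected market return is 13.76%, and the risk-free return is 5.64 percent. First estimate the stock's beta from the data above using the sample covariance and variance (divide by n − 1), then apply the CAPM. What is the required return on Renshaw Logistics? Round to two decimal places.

15.44%

Mean R_i = (2.1 − 6.6 − 6.0 + 15.4 + 1.7) / 5 = 1.3200%
Mean R_m = (-0.4 − 7.6 − 4.1 + 10.4 + 3.9) / 5 = 0.4400%
Σ(R_i − R̄_i)(R_m − R̄_m) = 237.8060  ⇒  Cov = 237.8060 / 4 = 59.4515
Σ(R_m − R̄_m)² = 197.1320  ⇒  Var(R_m) = 197.1320 / 4 = 49.2830
β = Cov / Var(R_m) = 59.4515 / 49.2830 = 1.2063
MRP = 13.76% − 5.64% = 8.12%
E(R) = R_f + β × MRP = 5.64% + 1.2063 × 8.12% = 15.44%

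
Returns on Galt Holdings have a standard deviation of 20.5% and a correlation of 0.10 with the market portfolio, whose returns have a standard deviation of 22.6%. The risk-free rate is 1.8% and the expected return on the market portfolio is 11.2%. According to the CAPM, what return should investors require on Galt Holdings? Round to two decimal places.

2.65%

β = ρ × σ_i / σ_m = 0.10 × 20.5% / 22.6% = 0.0907
MRP = 11.2% − 1.8% = 9.40%
E(R) = 1.8% + 0.0907 × 9.4% = 2.65%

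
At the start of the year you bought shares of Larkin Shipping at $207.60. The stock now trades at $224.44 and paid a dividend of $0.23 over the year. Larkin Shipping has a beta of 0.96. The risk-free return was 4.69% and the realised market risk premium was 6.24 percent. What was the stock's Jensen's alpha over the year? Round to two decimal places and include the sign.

-2.46%

Realised HPR = (P1 + D1 − P0) / P0 = (224.44 + 0.23 − 207.60) / 207.60 = 17.07 / 207.60 = 8.2225%
CAPM required = R_f + β·MRP = 4.69% + 0.96 × 6.24% = 10.6804%
α = realised − required = 8.2225% − 10.6804% = -2.46%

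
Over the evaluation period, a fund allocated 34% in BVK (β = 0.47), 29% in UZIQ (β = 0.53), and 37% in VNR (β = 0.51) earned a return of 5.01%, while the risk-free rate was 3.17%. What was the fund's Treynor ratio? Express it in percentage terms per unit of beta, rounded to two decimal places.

β_P = 0.34×0.47 + 0.29×0.53 + 0.37×0.51 = 0.5022
Treynor = (R_P − R_f) / β_P = (5.01% − 3.17%) / 0.5022 = 1.84% / 0.5022 = 3.66%

3.66%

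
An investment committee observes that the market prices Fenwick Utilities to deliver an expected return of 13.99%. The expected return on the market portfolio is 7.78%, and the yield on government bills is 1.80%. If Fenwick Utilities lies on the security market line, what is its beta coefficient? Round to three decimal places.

2.038

MRP = 7.78% − 1.80% = 5.98%
β = (E(R) − R_f) / MRP = (13.99% − 1.80%) / 5.98% = 12.19% / 5.98% = 2.038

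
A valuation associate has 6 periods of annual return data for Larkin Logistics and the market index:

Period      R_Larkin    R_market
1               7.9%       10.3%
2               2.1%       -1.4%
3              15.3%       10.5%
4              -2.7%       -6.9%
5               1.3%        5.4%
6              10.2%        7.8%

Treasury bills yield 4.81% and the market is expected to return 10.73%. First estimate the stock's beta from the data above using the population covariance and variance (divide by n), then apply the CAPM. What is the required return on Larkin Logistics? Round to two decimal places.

9.58%

Mean R_i = (7.9 + 2.1 + 15.3 − 2.7 + 1.3 + 10.2) / 6 = 5.6833%
Mean R_m = (10.3 − 1.4 + 10.5 − 6.9 + 5.4 + 7.8) / 6 = 4.2833%
Σ(R_i − R̄_i)(R_m − R̄_m) = 198.2283  ⇒  Cov = 198.2283 / 6 = 33.0381
Σ(R_m − R̄_m)² = 245.8283  ⇒  Var(R_m) = 245.8283 / 6 = 40.9714
β = Cov / Var(R_m) = 33.0381 / 40.9714 = 0.8064
MRP = 10.73% − 4.81% = 5.92%
E(R) = R_f + β × MRP = 4.81% + 0.8064 × 5.92% = 9.58%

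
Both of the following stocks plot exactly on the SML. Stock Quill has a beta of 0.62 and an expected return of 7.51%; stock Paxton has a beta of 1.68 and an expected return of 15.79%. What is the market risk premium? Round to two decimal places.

Both satisfy E(R) = R_f + β·MRP, so the slope of the SML is
MRP = (15.79% − 7.51%) / (1.68 − 0.62) = 8.28% / 1.06 = 7.8113%

7.81%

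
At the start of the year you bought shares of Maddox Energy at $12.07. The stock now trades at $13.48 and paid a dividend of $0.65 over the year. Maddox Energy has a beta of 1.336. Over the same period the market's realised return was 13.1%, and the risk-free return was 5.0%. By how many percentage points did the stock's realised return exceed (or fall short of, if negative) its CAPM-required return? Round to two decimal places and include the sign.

Realised HPR = (P1 + D1 − P0) / P0 = (13.48 + 0.65 − 12.07) / 12.07 = 2.06 / 12.07 = 17.0671%
MRP = 13.1% − 5.0% = 8.10%
CAPM required = R_f + β·MRP = 5.0% + 1.336 × 8.1% = 15.8216%
α = realised − required = 17.0671% − 15.8216% = +1.25%

+1.25%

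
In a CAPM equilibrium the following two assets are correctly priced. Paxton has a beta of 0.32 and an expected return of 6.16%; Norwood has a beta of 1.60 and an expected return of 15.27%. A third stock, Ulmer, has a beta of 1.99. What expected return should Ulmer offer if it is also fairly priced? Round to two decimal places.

MRP (SML slope) = (15.27% − 6.16%) / (1.60 − 0.32) = 9.11% / 1.28 = 7.1172%
R_f (intercept) = 6.16% − 0.32 × 7.1172% = 3.8825%
E(R_Ulmer) = R_f + β × MRP = 3.8825% + 1.99 × 7.1172% = 18.05%

18.05%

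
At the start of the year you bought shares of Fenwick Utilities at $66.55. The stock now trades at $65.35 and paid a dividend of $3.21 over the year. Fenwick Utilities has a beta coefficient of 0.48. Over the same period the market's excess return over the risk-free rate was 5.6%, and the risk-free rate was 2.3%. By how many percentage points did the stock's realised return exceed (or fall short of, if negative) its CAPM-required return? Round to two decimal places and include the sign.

Realised HPR = (P1 + D1 − P0) / P0 = (65.35 + 3.21 − 66.55) / 66.55 = 2.01 / 66.55 = 3.0203%
CAPM required = R_f + β·MRP = 2.3% + 0.48 × 5.6% = 4.9880%
α = realised − required = 3.0203% − 4.9880% = -1.97%

-1.97%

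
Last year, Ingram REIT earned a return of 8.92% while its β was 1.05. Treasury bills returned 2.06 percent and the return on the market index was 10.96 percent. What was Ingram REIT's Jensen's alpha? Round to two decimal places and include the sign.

Market excess return = 10.96% − 2.06% = 8.90%
CAPM benchmark = R_f + β(R_m − R_f) = 2.06% + 1.05 × 8.90% = 11.4050%
α = actual − benchmark = 8.92% − 11.4050% = -2.49%

-2.49%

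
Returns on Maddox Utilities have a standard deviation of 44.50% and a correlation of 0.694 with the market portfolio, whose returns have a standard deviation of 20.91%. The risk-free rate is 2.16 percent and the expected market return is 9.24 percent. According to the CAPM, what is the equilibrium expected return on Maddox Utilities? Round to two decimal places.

12.62%

β = ρ × σ_i / σ_m = 0.694 × 44.50% / 20.91% = 1.4769
MRP = 9.24% − 2.16% = 7.08%
E(R) = 2.16% + 1.4769 × 7.08% = 12.62%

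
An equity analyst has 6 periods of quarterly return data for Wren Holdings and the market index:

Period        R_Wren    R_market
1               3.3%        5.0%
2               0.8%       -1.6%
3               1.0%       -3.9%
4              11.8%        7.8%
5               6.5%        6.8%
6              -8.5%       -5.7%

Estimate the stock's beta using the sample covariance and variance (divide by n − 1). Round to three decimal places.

1.027

Mean R_i = (3.3 + 0.8 + 1.0 + 11.8 + 6.5 − 8.5) / 6 = 2.4833%
Mean R_m = (5.0 − 1.6 − 3.9 + 7.8 + 6.8 − 5.7) / 6 = 1.4000%
Σ(R_i − R̄_i)(R_m − R̄_m) = 175.1500  ⇒  Cov = 175.1500 / 5 = 35.0300
Σ(R_m − R̄_m)² = 170.5800  ⇒  Var(R_m) = 170.5800 / 5 = 34.1160
β = Cov / Var(R_m) = 35.0300 / 34.1160 = 1.0268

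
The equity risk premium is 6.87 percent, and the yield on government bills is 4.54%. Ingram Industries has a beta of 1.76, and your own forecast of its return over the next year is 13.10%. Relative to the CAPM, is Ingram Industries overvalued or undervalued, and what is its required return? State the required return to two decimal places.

Overvalued; required return 16.63%

Required return = R_f + β·MRP = 4.54% + 1.76 × 6.87% = 16.63%
Forecast 13.10% < required 16.63% → the stock plots below the SML → overvalued.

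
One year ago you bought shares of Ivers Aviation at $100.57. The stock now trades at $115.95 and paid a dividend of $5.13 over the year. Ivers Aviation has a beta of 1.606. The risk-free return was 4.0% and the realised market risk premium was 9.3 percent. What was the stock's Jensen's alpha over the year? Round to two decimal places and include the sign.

Realised HPR = (P1 + D1 − P0) / P0 = (115.95 + 5.13 − 100.57) / 100.57 = 20.51 / 100.57 = 20.3938%
CAPM required = R_f + β·MRP = 4.0% + 1.606 × 9.3% = 18.9358%
α = realised − required = 20.3938% − 18.9358% = +1.46%

+1.46%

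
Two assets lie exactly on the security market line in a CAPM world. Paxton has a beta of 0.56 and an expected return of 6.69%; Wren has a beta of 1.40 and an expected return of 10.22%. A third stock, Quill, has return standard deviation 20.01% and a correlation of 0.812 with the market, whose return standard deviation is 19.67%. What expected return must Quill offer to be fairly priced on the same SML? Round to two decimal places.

MRP = (10.22% − 6.69%) / (1.40 − 0.56) = 4.2024%
R_f = 6.69% − 0.56 × 4.2024% = 4.3367%
β_Quill = ρ·σ_i/σ_m = 0.812 × 20.01 / 19.67 = 0.8260
E(R_Quill) = R_f + β × MRP = 4.3367% + 0.8260 × 4.2024% = 7.81%

7.81%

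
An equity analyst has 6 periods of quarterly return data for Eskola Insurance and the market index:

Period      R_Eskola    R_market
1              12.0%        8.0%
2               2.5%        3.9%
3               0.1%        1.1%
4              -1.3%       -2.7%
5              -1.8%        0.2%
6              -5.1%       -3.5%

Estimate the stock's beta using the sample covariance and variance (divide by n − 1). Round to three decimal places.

Mean R_i = (12.0 + 2.5 + 0.1 − 1.3 − 1.8 − 5.1) / 6 = 1.0667%
Mean R_m = (8.0 + 3.9 + 1.1 − 2.7 + 0.2 − 3.5) / 6 = 1.1667%
Σ(R_i − R̄_i)(R_m − R̄_m) = 119.3933  ⇒  Cov = 119.3933 / 5 = 23.8787
Σ(R_m − R̄_m)² = 91.8333  ⇒  Var(R_m) = 91.8333 / 5 = 18.3667
β = Cov / Var(R_m) = 23.8787 / 18.3667 = 1.3001

1.300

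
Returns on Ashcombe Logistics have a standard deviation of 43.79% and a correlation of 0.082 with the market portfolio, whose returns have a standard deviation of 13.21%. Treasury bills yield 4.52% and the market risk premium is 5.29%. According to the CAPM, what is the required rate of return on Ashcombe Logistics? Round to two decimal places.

β = ρ × σ_i / σ_m = 0.082 × 43.79% / 13.21% = 0.2718
E(R) = 4.52% + 0.2718 × 5.29% = 5.96%

5.96%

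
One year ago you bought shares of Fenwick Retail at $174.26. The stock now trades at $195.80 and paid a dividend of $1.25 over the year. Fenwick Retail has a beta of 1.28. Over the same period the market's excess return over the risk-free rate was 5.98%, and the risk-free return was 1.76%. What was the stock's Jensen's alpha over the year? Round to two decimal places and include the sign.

+3.66%

Realised HPR = (P1 + D1 − P0) / P0 = (195.80 + 1.25 − 174.26) / 174.26 = 22.79 / 174.26 = 13.0782%
CAPM required = R_f + β·MRP = 1.76% + 1.28 × 5.98% = 9.4144%
α = realised − required = 13.0782% − 9.4144% = +3.66%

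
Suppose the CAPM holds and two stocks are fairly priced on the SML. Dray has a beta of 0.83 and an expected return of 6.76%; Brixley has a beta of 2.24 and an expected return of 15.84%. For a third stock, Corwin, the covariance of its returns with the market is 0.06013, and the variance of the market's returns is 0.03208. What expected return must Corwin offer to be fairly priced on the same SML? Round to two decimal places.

MRP = (15.84% − 6.76%) / (2.24 − 0.83) = 6.4397%
R_f = 6.76% − 0.83 × 6.4397% = 1.4150%
β_Corwin = Cov / Var(R_m) = 0.06013 / 0.03208 = 1.8744
E(R_Corwin) = R_f + β × MRP = 1.4150% + 1.8744 × 6.4397% = 13.49%

13.49%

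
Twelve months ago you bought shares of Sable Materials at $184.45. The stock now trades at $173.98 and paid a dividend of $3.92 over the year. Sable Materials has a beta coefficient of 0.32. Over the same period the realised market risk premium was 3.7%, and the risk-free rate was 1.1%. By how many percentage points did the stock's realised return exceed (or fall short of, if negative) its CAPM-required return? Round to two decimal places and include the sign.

Realised HPR = (P1 + D1 − P0) / P0 = (173.98 + 3.92 − 184.45) / 184.45 = -6.55 / 184.45 = -3.5511%
CAPM required = R_f + β·MRP = 1.1% + 0.32 × 3.7% = 2.2840%
α = realised − required = -3.5511% − 2.2840% = -5.84%

-5.84%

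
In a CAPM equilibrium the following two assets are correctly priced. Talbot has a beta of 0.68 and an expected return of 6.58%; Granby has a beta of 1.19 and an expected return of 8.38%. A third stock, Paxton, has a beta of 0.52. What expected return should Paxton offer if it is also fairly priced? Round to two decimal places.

MRP (SML slope) = (8.38% − 6.58%) / (1.19 − 0.68) = 1.80% / 0.51 = 3.5294%
R_f (intercept) = 6.58% − 0.68 × 3.5294% = 4.1800%
E(R_Paxton) = R_f + β × MRP = 4.1800% + 0.52 × 3.5294% = 6.02%

6.02%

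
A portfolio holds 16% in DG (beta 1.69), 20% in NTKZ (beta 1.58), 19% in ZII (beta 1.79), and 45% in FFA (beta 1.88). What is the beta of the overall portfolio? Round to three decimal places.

1.773

β_P = Σ w_i β_i = 0.16×1.69 + 0.20×1.58 + 0.19×1.79 + 0.45×1.88 = 1.7725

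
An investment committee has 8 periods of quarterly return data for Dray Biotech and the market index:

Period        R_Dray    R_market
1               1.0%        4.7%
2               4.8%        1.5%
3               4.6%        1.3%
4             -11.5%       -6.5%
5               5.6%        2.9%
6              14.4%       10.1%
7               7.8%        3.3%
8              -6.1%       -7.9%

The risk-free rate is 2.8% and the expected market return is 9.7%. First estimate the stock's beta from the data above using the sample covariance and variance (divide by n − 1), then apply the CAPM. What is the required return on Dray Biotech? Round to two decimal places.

Mean R_i = (1.0 + 4.8 + 4.6 − 11.5 + 5.6 + 14.4 + 7.8 − 6.1) / 8 = 2.5750%
Mean R_m = (4.7 + 1.5 + 1.3 − 6.5 + 2.9 + 10.1 + 3.3 − 7.9) / 8 = 1.1750%
Σ(R_i − R̄_i)(R_m − R̄_m) = 304.0350  ⇒  Cov = 304.0350 / 7 = 43.4336
Σ(R_m − R̄_m)² = 240.9550  ⇒  Var(R_m) = 240.9550 / 7 = 34.4221
β = Cov / Var(R_m) = 43.4336 / 34.4221 = 1.2618
MRP = 9.7% − 2.8% = 6.90%
E(R) = R_f + β × MRP = 2.8% + 1.2618 × 6.9% = 11.51%

11.51%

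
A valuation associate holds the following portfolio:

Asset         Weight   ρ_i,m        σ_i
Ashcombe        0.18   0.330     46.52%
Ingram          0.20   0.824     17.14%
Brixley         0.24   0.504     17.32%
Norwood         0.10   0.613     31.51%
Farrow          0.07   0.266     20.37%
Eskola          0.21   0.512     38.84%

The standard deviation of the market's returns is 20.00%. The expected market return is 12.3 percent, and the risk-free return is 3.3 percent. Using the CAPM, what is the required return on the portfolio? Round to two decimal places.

β_Ashcombe = 0.330 × 46.52% / 20.00% = 0.7676
β_Ingram = 0.824 × 17.14% / 20.00% = 0.7062
β_Brixley = 0.504 × 17.32% / 20.00% = 0.4365
β_Norwood = 0.613 × 31.51% / 20.00% = 0.9658
β_Farrow = 0.266 × 20.37% / 20.00% = 0.2709
β_Eskola = 0.512 × 38.84% / 20.00% = 0.9943
β_P = Σ w_i β_i = 0.18×0.7676 + 0.20×0.7062 + 0.24×0.4365 + 0.10×0.9658 + 0.07×0.2709 + 0.21×0.9943 = 0.7085
MRP = 12.3% − 3.3% = 9.00%
E(R_P) = R_f + β_P × MRP = 3.3% + 0.7085 × 9.0% = 9.68%

9.68%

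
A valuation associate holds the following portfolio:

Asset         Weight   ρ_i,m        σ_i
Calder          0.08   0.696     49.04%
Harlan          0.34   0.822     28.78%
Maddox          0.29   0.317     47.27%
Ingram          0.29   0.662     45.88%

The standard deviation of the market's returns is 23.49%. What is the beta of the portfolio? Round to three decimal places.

1.019

β_Calder = 0.696 × 49.04% / 23.49% = 1.4530
β_Harlan = 0.822 × 28.78% / 23.49% = 1.0071
β_Maddox = 0.317 × 47.27% / 23.49% = 0.6379
β_Ingram = 0.662 × 45.88% / 23.49% = 1.2930
β_P = Σ w_i β_i = 0.08×1.4530 + 0.34×1.0071 + 0.29×0.6379 + 0.29×1.2930 = 1.0186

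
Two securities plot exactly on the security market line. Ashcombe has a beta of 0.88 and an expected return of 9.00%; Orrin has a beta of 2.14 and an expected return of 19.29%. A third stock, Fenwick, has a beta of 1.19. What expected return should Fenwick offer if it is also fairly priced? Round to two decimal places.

MRP (SML slope) = (19.29% − 9.00%) / (2.14 − 0.88) = 10.29% / 1.26 = 8.1667%
R_f (intercept) = 9.00% − 0.88 × 8.1667% = 1.8133%
E(R_Fenwick) = R_f + β × MRP = 1.8133% + 1.19 × 8.1667% = 11.53%

11.53%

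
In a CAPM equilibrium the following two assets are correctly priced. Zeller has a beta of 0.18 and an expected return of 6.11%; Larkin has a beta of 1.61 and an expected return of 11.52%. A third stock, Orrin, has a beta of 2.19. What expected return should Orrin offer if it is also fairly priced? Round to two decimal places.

13.71%

MRP (SML slope) = (11.52% − 6.11%) / (1.61 − 0.18) = 5.41% / 1.43 = 3.7832%
R_f (intercept) = 6.11% − 0.18 × 3.7832% = 5.4290%
E(R_Orrin) = R_f + β × MRP = 5.4290% + 2.19 × 3.7832% = 13.71%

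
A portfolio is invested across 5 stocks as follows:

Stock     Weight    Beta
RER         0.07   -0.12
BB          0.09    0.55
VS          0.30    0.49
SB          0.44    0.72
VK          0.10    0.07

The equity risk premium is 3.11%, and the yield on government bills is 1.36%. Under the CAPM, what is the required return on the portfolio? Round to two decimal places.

2.95%

β_P = Σ w_i β_i = 0.07×-0.12 + 0.09×0.55 + 0.30×0.49 + 0.44×0.72 + 0.10×0.07 = 0.5119
E(R_P) = R_f + β_P × MRP = 1.36% + 0.5119 × 3.11% = 2.95%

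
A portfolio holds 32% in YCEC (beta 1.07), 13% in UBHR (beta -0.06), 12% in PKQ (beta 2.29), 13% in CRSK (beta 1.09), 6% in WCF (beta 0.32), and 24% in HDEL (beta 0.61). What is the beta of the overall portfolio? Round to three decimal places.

0.917

β_P = Σ w_i β_i = 0.32×1.07 + 0.13×-0.06 + 0.12×2.29 + 0.13×1.09 + 0.06×0.32 + 0.24×0.61 = 0.9167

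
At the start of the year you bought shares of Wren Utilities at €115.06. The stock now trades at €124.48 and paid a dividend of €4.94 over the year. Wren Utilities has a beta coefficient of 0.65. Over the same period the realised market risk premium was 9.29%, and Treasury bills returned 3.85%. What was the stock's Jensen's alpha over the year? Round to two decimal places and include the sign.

+2.59%

Realised HPR = (P1 + D1 − P0) / P0 = (124.48 + 4.94 − 115.06) / 115.06 = 14.36 / 115.06 = 12.4804%
CAPM required = R_f + β·MRP = 3.85% + 0.65 × 9.29% = 9.8885%
α = realised − required = 12.4804% − 9.8885% = +2.59%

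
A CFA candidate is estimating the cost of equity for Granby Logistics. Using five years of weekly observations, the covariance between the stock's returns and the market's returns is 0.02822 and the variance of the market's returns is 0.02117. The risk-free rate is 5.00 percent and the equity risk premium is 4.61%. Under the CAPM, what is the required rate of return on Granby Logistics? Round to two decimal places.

11.15%

β = Cov(R_i, R_m) / Var(R_m) = 0.02822 / 0.02117 = 1.3330
E(R) = R_f + β × MRP = 5.00% + 1.3330 × 4.61% = 11.15%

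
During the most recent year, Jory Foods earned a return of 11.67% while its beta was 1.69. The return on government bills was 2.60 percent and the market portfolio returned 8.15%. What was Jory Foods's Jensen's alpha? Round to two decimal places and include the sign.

Market excess return = 8.15% − 2.60% = 5.55%
CAPM benchmark = R_f + β(R_m − R_f) = 2.60% + 1.69 × 5.55% = 11.9795%
α = actual − benchmark = 11.67% − 11.9795% = -0.31%

-0.31%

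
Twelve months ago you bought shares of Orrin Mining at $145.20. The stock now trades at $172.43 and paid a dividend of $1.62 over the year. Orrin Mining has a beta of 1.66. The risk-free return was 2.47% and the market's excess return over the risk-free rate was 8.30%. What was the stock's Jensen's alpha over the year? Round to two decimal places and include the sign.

+3.62%

Realised HPR = (P1 + D1 − P0) / P0 = (172.43 + 1.62 − 145.20) / 145.20 = 28.85 / 145.20 = 19.8691%
CAPM required = R_f + β·MRP = 2.47% + 1.66 × 8.30% = 16.2480%
α = realised − required = 19.8691% − 16.2480% = +3.62%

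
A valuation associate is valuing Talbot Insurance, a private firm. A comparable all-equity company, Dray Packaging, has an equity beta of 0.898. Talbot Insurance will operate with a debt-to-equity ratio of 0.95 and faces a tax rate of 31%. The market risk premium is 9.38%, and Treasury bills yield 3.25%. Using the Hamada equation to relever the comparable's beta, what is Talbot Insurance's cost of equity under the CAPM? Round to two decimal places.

β_L = β_U × [1 + (1 − t)(D/E)] = 0.898 × [1 + (1 − 0.31) × 0.95]
    = 0.898 × [1 + 0.69 × 0.95] = 0.898 × 1.6555 = 1.4866
E(R) = R_f + β_L × MRP = 3.25% + 1.4866 × 9.38% = 17.19%

17.19%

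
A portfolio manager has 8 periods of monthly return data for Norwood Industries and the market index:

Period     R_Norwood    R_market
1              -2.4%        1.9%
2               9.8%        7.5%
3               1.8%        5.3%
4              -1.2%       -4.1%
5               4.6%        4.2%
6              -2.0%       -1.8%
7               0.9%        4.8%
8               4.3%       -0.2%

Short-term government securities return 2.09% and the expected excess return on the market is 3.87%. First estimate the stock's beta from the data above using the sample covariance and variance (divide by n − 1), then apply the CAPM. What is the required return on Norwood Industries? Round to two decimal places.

4.73%

Mean R_i = (-2.4 + 9.8 + 1.8 − 1.2 + 4.6 − 2.0 + 0.9 + 4.3) / 8 = 1.9750%
Mean R_m = (1.9 + 7.5 + 5.3 − 4.1 + 4.2 − 1.8 + 4.8 − 0.2) / 8 = 2.2000%
Σ(R_i − R̄_i)(R_m − R̄_m) = 75.0200  ⇒  Cov = 75.0200 / 7 = 10.7171
Σ(R_m − R̄_m)² = 110.0000  ⇒  Var(R_m) = 110.0000 / 7 = 15.7143
β = Cov / Var(R_m) = 10.7171 / 15.7143 = 0.6820
E(R) = R_f + β × MRP = 2.09% + 0.6820 × 3.87% = 4.73%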